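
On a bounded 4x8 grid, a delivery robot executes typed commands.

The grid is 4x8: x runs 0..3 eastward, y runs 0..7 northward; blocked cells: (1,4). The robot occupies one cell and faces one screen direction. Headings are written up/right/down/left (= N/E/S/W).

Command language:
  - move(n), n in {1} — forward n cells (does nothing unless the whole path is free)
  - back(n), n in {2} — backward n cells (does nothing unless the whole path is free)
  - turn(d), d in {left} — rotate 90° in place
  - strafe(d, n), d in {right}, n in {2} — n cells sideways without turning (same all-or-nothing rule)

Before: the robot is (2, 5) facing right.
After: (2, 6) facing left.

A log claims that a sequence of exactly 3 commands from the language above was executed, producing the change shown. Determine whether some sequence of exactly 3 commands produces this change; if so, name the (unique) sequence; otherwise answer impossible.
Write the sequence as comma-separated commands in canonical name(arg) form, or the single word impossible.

key: cell and facing (now W) both changed — the 3 commands mix motion and turning
begin: (2, 5) facing right
1. turn(left) → (2, 5) facing up
2. move(1) → (2, 6) facing up
3. turn(left) → (2, 6) facing left
uniquely the one of 64 3-step routes that fits.

turn(left), move(1), turn(left)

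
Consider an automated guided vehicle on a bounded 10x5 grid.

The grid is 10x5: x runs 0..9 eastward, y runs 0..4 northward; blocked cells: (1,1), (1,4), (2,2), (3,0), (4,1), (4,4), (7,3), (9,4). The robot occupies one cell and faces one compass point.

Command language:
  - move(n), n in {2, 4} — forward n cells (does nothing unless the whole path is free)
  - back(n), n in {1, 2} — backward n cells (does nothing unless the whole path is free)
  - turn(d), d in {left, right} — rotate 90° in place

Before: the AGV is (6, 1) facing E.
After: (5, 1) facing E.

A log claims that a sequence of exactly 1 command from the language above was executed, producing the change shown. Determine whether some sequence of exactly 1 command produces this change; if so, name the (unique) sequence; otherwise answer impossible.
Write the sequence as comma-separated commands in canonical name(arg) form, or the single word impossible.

key: still facing E — the one step turns nothing
from: (6, 1) facing E
[1] after back(1): (5, 1) facing E
uniquely the one of 6 1-step routes that fits.

back(1)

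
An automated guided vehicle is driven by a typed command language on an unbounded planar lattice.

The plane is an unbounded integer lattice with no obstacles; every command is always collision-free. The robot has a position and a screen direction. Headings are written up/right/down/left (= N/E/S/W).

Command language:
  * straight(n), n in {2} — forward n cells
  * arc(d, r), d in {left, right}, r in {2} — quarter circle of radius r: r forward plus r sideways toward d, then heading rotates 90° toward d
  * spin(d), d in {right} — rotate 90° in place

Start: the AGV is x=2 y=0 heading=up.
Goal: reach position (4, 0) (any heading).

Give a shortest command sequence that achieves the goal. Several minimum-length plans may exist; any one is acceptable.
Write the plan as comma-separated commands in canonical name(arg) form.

initial: x=2 y=0 heading=up
[1] after spin(right): x=2 y=0 heading=right
[2] after straight(2): x=4 y=0 heading=right
shorter routes all fall short; 2 is best.

spin(right), straight(2)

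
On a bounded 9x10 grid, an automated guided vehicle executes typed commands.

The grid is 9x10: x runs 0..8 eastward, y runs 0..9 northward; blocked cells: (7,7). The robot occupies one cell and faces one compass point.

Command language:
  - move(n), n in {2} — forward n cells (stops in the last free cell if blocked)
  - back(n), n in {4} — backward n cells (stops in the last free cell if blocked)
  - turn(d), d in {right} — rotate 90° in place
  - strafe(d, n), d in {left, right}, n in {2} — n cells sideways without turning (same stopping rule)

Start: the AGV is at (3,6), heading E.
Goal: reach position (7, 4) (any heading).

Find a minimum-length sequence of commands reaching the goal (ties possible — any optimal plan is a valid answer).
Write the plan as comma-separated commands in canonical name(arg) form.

start: at (3,6), heading E
t=1 move(2) ⇒ at (5,6), heading E
t=2 move(2) ⇒ at (7,6), heading E
t=3 strafe(right, 2) ⇒ at (7,4), heading E
nothing shorter than 3 reaches the goal.

move(2), move(2), strafe(right, 2)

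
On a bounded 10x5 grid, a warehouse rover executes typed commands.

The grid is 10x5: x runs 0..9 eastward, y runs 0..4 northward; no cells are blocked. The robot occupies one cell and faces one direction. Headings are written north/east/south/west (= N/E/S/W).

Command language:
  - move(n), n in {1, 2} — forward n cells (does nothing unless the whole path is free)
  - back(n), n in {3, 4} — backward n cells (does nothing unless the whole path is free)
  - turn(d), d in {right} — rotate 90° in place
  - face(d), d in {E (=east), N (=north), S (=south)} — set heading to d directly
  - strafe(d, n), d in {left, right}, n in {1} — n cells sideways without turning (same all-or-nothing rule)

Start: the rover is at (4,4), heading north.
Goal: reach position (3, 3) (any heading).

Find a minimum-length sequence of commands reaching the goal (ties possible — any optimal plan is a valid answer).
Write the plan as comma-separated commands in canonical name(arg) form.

back(3), move(2), strafe(left, 1)

t0: at (4,4), heading north
1. back(3) → at (4,1), heading north
2. move(2) → at (4,3), heading north
3. strafe(left, 1) → at (3,3), heading north
nothing shorter than 3 reaches the goal.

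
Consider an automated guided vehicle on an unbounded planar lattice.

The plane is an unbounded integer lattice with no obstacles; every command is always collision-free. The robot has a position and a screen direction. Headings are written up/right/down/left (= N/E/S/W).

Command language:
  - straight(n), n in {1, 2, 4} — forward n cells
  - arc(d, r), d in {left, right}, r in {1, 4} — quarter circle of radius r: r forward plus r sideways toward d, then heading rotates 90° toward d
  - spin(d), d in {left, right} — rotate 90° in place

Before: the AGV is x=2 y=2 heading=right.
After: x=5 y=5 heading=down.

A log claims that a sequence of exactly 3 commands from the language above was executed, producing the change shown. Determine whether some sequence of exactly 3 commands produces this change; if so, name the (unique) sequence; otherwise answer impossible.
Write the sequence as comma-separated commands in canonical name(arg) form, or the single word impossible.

arc(left, 4), spin(left), arc(left, 1)

key: cell and facing (now S) both changed — the 3 commands mix motion and turning
start: x=2 y=2 heading=right
t=1 arc(left, 4) ⇒ x=6 y=6 heading=up
t=2 spin(left) ⇒ x=6 y=6 heading=left
t=3 arc(left, 1) ⇒ x=5 y=5 heading=down
no rival 3-sequence matches.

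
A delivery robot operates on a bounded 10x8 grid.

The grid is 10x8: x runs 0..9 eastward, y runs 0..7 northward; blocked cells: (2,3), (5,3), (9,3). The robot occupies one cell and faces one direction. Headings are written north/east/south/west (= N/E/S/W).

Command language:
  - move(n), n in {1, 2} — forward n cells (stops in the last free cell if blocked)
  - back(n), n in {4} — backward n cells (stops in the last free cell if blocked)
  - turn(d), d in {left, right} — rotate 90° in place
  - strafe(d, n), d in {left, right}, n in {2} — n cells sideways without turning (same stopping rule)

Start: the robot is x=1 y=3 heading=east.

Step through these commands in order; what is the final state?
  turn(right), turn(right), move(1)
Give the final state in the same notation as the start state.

begin: x=1 y=3 heading=east
step 1 (turn(right)): x=1 y=3 heading=south
step 2 (turn(right)): x=1 y=3 heading=west
step 3 (move(1)): x=0 y=3 heading=west

x=0 y=3 heading=west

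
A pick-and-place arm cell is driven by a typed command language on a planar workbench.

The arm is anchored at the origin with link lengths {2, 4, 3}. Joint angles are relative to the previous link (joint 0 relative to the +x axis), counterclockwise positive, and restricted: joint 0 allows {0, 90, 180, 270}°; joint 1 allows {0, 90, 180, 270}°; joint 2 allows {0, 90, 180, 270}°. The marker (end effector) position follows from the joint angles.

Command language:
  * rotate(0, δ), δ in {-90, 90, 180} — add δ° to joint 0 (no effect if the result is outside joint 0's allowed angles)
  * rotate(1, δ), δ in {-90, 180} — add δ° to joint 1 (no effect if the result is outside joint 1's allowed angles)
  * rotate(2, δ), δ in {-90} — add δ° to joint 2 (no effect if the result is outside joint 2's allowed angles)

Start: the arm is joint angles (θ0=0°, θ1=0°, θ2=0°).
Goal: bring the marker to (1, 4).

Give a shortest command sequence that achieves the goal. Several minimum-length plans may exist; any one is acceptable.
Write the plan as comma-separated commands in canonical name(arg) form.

rotate(2, -90), rotate(1, -90), rotate(0, 180)

begin: joint angles (θ0=0°, θ1=0°, θ2=0°)
step 1 (rotate(2, -90)): joint angles (θ0=0°, θ1=0°, θ2=270°)
step 2 (rotate(1, -90)): joint angles (θ0=0°, θ1=270°, θ2=270°)
step 3 (rotate(0, 180)): joint angles (θ0=180°, θ1=270°, θ2=270°)
nothing shorter than 3 reaches the goal.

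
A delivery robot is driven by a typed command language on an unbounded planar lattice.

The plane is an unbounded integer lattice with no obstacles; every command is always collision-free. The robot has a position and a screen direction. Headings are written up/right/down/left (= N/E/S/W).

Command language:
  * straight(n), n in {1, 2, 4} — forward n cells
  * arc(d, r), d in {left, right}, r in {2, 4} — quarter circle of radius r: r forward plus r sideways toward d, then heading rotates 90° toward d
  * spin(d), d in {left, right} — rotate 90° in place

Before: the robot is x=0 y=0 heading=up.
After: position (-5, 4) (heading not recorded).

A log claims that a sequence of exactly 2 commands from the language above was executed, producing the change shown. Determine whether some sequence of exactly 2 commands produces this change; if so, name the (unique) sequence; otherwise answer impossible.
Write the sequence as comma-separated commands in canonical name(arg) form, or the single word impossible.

key: running straight(1) before arc(left, 4) would end elsewhere — order is forced
initial: x=0 y=0 heading=up
t=1 arc(left, 4) ⇒ x=-4 y=4 heading=left
t=2 straight(1) ⇒ x=-5 y=4 heading=left
no rival 2-sequence matches.

arc(left, 4), straight(1)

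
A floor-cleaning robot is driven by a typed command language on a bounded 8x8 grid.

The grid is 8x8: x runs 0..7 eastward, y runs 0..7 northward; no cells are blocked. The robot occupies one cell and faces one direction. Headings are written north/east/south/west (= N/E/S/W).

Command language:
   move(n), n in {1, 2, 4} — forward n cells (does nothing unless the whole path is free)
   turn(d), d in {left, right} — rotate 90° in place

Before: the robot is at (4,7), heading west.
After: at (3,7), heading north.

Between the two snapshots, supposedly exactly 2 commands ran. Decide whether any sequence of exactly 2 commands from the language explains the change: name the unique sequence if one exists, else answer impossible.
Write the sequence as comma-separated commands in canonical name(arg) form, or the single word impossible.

key: running turn(right) before move(1) would end elsewhere — order is forced
initial: at (4,7), heading west
t=1 move(1) ⇒ at (3,7), heading west
t=2 turn(right) ⇒ at (3,7), heading north
no rival 2-sequence matches.

move(1), turn(right)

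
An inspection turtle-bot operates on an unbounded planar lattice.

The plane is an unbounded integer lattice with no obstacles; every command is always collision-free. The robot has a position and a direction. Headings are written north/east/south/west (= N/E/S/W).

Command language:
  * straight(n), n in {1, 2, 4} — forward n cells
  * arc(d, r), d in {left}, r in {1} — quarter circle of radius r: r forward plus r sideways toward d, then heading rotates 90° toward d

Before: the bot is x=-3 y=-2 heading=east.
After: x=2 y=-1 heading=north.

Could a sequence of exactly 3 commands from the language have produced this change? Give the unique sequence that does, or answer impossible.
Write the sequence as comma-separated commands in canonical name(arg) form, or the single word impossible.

straight(2), straight(2), arc(left, 1)

key: position moved to (2,-1) AND the heading swung to N — translation plus rotation needed
initial: x=-3 y=-2 heading=east
[1] after straight(2): x=-1 y=-2 heading=east
[2] after straight(2): x=1 y=-2 heading=east
[3] after arc(left, 1): x=2 y=-1 heading=north
no rival 3-sequence matches.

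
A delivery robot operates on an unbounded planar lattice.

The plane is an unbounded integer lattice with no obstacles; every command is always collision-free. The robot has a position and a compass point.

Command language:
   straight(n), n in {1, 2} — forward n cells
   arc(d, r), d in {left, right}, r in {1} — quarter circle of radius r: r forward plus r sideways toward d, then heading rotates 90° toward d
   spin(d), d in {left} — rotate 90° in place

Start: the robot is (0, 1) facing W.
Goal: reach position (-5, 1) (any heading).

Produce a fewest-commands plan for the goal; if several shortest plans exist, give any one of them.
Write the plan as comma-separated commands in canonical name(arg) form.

straight(2), straight(2), straight(1)

begin: (0, 1) facing W
1. straight(2) → (-2, 1) facing W
2. straight(2) → (-4, 1) facing W
3. straight(1) → (-5, 1) facing W
nothing shorter than 3 reaches the goal.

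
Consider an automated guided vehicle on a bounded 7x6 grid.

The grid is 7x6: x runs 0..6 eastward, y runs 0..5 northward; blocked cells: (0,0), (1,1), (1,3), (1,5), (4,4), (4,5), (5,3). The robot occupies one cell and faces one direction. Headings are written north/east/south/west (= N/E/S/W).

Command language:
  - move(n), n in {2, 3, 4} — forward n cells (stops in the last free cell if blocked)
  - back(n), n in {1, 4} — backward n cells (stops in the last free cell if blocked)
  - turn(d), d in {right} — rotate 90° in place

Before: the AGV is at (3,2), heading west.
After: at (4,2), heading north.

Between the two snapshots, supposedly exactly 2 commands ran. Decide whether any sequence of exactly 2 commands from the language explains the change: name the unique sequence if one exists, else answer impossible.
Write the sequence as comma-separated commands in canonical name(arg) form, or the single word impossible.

back(1), turn(right)

key: running turn(right) before back(1) would end elsewhere — order is forced
t0: at (3,2), heading west
1. back(1) → at (4,2), heading west
2. turn(right) → at (4,2), heading north
no rival 2-sequence matches.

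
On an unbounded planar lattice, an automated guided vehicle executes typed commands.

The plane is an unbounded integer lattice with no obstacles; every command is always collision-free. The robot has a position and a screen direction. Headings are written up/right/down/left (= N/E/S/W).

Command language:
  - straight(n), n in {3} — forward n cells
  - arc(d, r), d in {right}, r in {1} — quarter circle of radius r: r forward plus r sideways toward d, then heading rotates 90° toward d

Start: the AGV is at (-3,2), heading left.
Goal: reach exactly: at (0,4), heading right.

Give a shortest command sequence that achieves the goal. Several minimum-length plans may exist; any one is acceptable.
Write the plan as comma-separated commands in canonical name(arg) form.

t0: at (-3,2), heading left
[1] after arc(right, 1): at (-4,3), heading up
[2] after arc(right, 1): at (-3,4), heading right
[3] after straight(3): at (0,4), heading right
minimal: 3 command(s), checked below 3.

arc(right, 1), arc(right, 1), straight(3)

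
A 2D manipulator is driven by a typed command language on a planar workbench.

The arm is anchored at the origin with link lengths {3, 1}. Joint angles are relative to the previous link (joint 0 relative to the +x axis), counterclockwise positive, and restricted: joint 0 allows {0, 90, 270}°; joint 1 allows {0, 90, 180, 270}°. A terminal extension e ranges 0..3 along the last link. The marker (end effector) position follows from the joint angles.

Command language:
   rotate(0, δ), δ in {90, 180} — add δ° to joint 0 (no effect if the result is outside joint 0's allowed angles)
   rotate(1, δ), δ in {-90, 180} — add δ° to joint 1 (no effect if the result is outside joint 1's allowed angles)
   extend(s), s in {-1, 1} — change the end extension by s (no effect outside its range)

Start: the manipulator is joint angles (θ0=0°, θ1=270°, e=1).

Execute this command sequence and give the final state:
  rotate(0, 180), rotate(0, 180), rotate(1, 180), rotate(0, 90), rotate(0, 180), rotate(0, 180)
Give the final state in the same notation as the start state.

from: joint angles (θ0=0°, θ1=270°, e=1)
[1] after rotate(0, 180): joint angles (θ0=0°, θ1=270°, e=1)
[2] after rotate(0, 180): joint angles (θ0=0°, θ1=270°, e=1)
[3] after rotate(1, 180): joint angles (θ0=0°, θ1=90°, e=1)
[4] after rotate(0, 90): joint angles (θ0=90°, θ1=90°, e=1)
[5] after rotate(0, 180): joint angles (θ0=270°, θ1=90°, e=1)
[6] after rotate(0, 180): joint angles (θ0=90°, θ1=90°, e=1)

joint angles (θ0=90°, θ1=90°, e=1)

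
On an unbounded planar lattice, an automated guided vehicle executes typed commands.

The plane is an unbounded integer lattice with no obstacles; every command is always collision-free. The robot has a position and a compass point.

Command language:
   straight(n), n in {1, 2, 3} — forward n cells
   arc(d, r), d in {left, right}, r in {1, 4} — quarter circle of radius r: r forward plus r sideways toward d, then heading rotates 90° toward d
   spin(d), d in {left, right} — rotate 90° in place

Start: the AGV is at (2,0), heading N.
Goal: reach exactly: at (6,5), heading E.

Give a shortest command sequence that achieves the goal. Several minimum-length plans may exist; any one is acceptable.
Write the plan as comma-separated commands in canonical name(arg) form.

initial: at (2,0), heading N
1. straight(1) → at (2,1), heading N
2. arc(right, 4) → at (6,5), heading E
no 1-step plan works, so 2 is optimal.

straight(1), arc(right, 4)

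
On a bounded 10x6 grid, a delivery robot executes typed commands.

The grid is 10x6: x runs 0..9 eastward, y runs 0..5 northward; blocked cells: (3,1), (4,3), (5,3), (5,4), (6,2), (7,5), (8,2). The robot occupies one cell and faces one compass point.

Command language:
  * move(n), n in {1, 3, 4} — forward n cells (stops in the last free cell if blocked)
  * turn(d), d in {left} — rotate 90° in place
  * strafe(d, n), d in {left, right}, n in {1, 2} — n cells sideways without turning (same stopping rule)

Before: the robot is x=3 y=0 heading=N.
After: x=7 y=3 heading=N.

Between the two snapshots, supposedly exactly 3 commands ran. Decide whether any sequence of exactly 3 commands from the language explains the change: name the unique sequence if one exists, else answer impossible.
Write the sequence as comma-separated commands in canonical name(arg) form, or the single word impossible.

key: running move(3) before strafe(right, 2) would end elsewhere — order is forced
begin: x=3 y=0 heading=N
[1] after strafe(right, 2): x=5 y=0 heading=N
[2] after strafe(right, 2): x=7 y=0 heading=N
[3] after move(3): x=7 y=3 heading=N
no rival 3-sequence matches.

strafe(right, 2), strafe(right, 2), move(3)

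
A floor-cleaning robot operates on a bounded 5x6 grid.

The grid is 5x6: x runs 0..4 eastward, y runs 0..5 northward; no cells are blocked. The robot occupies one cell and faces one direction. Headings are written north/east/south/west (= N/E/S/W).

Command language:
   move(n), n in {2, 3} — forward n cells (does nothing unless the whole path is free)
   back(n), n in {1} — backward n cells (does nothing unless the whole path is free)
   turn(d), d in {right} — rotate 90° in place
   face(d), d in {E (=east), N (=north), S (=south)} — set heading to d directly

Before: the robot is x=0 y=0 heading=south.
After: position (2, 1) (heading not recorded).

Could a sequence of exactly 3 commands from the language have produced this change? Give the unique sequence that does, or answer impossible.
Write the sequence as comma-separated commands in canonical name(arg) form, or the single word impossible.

key: running move(2) before back(1) would end elsewhere — order is forced
begin: x=0 y=0 heading=south
[1] after back(1): x=0 y=1 heading=south
[2] after face(E): x=0 y=1 heading=east
[3] after move(2): x=2 y=1 heading=east
no rival 3-sequence matches.

back(1), face(E), move(2)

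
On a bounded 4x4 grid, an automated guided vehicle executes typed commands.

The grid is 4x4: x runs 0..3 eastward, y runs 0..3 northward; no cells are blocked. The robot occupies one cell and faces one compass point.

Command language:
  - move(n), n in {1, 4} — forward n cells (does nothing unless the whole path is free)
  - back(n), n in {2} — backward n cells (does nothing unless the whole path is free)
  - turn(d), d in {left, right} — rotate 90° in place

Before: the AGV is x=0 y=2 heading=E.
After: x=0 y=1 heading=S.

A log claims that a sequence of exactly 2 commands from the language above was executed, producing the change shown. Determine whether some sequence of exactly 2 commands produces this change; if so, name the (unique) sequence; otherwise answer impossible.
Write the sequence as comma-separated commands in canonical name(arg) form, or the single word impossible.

turn(right), move(1)

key: running move(1) before turn(right) would end elsewhere — order is forced
from: x=0 y=2 heading=E
step 1 (turn(right)): x=0 y=2 heading=S
step 2 (move(1)): x=0 y=1 heading=S
all 25 alternatives checked — unique.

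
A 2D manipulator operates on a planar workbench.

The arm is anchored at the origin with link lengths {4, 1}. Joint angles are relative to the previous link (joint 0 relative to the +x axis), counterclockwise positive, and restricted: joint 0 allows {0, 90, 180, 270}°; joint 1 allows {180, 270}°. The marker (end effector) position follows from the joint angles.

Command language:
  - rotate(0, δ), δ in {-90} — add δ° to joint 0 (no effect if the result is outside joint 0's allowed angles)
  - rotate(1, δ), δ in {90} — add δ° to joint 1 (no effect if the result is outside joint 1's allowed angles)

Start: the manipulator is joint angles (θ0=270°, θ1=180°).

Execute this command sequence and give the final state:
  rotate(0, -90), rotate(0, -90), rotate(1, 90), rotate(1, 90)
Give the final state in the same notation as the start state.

initial: joint angles (θ0=270°, θ1=180°)
[1] after rotate(0, -90): joint angles (θ0=180°, θ1=180°)
[2] after rotate(0, -90): joint angles (θ0=90°, θ1=180°)
[3] after rotate(1, 90): joint angles (θ0=90°, θ1=270°)
[4] after rotate(1, 90): joint angles (θ0=90°, θ1=270°)

joint angles (θ0=90°, θ1=270°)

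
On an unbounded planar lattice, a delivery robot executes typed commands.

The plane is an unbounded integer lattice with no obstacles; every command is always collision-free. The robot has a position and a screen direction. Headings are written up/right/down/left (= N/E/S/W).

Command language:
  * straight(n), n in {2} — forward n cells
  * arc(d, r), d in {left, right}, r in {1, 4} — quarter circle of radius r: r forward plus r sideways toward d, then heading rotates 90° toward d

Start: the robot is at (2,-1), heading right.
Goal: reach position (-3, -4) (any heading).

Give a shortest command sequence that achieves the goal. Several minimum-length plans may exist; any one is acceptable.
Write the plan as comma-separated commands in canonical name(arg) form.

arc(right, 4), arc(right, 4), arc(right, 4), arc(left, 1)

t0: at (2,-1), heading right
[1] after arc(right, 4): at (6,-5), heading down
[2] after arc(right, 4): at (2,-9), heading left
[3] after arc(right, 4): at (-2,-5), heading up
[4] after arc(left, 1): at (-3,-4), heading left
shorter routes all fall short; 4 is best.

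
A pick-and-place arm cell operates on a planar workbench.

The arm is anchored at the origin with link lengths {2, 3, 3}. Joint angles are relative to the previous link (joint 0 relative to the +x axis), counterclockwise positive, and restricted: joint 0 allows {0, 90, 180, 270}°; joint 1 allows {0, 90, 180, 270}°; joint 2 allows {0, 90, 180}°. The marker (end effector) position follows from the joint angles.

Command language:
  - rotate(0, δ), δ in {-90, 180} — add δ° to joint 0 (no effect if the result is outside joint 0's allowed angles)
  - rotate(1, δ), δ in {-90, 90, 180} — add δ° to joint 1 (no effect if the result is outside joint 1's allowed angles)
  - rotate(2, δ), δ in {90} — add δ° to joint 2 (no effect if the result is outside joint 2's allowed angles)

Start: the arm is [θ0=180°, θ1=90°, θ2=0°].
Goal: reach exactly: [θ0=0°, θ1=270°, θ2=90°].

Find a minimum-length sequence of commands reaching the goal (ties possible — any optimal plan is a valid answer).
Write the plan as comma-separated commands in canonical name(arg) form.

rotate(0, 180), rotate(1, 180), rotate(2, 90)

t0: [θ0=180°, θ1=90°, θ2=0°]
t=1 rotate(0, 180) ⇒ [θ0=0°, θ1=90°, θ2=0°]
t=2 rotate(1, 180) ⇒ [θ0=0°, θ1=270°, θ2=0°]
t=3 rotate(2, 90) ⇒ [θ0=0°, θ1=270°, θ2=90°]
shorter routes all fall short; 3 is best.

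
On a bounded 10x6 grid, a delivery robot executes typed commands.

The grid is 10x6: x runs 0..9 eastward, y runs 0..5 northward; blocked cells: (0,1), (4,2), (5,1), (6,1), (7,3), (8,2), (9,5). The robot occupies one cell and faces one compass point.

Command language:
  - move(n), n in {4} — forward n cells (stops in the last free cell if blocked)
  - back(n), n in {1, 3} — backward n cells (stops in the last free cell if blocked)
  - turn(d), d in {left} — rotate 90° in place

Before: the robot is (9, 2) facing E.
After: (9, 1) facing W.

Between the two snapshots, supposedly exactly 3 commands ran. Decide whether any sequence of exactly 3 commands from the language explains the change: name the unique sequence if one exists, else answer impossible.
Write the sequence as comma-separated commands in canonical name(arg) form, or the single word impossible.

turn(left), back(1), turn(left)

key: position moved to (9,1) AND the heading swung to W — translation plus rotation needed
t0: (9, 2) facing E
step 1 (turn(left)): (9, 2) facing N
step 2 (back(1)): (9, 1) facing N
step 3 (turn(left)): (9, 1) facing W
all 64 alternatives checked — unique.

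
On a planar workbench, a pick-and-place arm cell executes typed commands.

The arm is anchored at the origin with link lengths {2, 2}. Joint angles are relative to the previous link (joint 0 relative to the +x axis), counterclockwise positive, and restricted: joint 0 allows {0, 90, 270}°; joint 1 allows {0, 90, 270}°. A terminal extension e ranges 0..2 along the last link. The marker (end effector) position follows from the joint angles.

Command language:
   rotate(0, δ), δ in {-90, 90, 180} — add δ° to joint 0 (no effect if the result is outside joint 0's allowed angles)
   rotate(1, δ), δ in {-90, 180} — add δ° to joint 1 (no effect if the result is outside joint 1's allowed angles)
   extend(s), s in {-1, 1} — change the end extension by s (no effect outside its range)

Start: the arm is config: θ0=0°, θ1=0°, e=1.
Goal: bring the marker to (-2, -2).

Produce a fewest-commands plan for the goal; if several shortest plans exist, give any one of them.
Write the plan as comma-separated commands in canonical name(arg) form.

begin: config: θ0=0°, θ1=0°, e=1
1. rotate(0, -90) → config: θ0=270°, θ1=0°, e=1
2. rotate(1, -90) → config: θ0=270°, θ1=270°, e=1
3. extend(-1) → config: θ0=270°, θ1=270°, e=0
minimal: 3 command(s), checked below 3.

rotate(0, -90), rotate(1, -90), extend(-1)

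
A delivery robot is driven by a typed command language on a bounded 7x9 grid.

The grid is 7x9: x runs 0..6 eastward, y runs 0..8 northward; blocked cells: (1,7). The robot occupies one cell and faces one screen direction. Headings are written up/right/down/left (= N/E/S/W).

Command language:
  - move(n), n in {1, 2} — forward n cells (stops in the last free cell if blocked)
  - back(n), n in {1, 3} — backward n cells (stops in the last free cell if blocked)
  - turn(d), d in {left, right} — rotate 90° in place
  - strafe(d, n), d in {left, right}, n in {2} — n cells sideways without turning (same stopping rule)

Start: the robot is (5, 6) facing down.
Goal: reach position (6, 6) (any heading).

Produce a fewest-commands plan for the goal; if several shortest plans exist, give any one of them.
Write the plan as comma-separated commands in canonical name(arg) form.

strafe(left, 2)

initial: (5, 6) facing down
step 1 (strafe(left, 2)): (6, 6) facing down
no 0-step plan works, so 1 is optimal.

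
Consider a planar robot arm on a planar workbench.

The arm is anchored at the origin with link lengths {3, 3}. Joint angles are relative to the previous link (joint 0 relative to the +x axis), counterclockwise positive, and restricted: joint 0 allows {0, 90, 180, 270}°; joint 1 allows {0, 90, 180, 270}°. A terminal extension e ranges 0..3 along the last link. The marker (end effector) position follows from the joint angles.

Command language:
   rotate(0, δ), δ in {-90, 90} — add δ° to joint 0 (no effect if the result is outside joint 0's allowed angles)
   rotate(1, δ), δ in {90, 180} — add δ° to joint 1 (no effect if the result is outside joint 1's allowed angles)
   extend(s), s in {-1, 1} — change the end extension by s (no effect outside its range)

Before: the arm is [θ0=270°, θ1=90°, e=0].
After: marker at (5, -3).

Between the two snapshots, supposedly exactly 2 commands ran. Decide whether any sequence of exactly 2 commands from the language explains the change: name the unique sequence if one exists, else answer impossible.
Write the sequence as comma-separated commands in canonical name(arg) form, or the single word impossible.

extend(1), extend(1)

from: [θ0=270°, θ1=90°, e=0]
step 1 (extend(1)): [θ0=270°, θ1=90°, e=1]
step 2 (extend(1)): [θ0=270°, θ1=90°, e=2]
all 36 alternatives checked — unique.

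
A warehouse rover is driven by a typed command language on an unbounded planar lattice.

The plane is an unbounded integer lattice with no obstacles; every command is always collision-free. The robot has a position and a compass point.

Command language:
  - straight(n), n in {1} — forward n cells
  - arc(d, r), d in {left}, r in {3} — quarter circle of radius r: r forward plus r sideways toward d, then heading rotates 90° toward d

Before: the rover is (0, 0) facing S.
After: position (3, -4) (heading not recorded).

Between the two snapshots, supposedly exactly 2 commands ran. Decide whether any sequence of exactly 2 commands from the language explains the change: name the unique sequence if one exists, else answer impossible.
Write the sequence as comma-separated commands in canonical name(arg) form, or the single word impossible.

key: order matters: swapping straight(1) and arc(left, 3) lands elsewhere
t0: (0, 0) facing S
step 1 (straight(1)): (0, -1) facing S
step 2 (arc(left, 3)): (3, -4) facing E
uniquely the one of 4 2-step routes that fits.

straight(1), arc(left, 3)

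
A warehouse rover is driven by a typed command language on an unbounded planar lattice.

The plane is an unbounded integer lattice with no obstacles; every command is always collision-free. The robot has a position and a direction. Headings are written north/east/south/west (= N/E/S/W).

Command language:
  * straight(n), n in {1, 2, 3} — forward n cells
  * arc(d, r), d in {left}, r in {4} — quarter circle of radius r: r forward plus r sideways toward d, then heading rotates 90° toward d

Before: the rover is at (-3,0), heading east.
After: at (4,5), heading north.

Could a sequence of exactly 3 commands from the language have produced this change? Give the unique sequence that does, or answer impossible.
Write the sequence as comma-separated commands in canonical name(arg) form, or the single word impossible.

straight(3), arc(left, 4), straight(1)

key: cell and facing (now N) both changed — the 3 commands mix motion and turning
t0: at (-3,0), heading east
step 1 (straight(3)): at (0,0), heading east
step 2 (arc(left, 4)): at (4,4), heading north
step 3 (straight(1)): at (4,5), heading north
no rival 3-sequence matches.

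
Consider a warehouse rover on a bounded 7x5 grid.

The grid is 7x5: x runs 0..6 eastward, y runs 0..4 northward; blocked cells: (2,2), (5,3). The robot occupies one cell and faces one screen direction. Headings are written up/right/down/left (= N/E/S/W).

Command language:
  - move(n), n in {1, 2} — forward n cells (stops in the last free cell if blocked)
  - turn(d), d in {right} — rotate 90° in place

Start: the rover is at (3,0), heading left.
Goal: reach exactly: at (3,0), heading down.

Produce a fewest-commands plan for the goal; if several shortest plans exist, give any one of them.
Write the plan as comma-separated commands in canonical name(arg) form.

from: at (3,0), heading left
[1] after turn(right): at (3,0), heading up
[2] after turn(right): at (3,0), heading right
[3] after turn(right): at (3,0), heading down
shorter routes all fall short; 3 is best.

turn(right), turn(right), turn(right)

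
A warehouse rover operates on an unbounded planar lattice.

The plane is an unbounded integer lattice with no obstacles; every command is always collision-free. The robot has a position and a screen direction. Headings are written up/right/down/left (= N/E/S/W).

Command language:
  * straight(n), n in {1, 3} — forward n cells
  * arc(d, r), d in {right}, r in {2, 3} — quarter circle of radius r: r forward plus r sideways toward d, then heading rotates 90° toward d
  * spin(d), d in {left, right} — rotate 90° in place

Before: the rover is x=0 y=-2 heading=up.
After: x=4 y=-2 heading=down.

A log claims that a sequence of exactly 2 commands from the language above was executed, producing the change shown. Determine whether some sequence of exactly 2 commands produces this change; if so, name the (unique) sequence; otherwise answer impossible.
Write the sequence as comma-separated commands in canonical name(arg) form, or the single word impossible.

arc(right, 2), arc(right, 2)

key: position moved to (4,-2) AND the heading swung to S — translation plus rotation needed
from: x=0 y=-2 heading=up
1. arc(right, 2) → x=2 y=0 heading=right
2. arc(right, 2) → x=4 y=-2 heading=down
no rival 2-sequence matches.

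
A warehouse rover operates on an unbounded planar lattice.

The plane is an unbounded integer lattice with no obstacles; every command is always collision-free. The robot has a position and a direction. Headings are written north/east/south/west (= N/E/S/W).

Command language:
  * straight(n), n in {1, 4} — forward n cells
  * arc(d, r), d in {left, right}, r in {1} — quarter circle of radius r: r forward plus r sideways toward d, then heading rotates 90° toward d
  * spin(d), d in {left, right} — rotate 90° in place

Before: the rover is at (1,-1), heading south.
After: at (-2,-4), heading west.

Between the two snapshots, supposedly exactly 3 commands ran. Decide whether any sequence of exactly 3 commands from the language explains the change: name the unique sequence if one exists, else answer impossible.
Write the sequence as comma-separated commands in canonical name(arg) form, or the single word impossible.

arc(right, 1), arc(left, 1), arc(right, 1)

key: cell and facing (now W) both changed — the 3 commands mix motion and turning
t0: at (1,-1), heading south
1. arc(right, 1) → at (0,-2), heading west
2. arc(left, 1) → at (-1,-3), heading south
3. arc(right, 1) → at (-2,-4), heading west
no rival 3-sequence matches.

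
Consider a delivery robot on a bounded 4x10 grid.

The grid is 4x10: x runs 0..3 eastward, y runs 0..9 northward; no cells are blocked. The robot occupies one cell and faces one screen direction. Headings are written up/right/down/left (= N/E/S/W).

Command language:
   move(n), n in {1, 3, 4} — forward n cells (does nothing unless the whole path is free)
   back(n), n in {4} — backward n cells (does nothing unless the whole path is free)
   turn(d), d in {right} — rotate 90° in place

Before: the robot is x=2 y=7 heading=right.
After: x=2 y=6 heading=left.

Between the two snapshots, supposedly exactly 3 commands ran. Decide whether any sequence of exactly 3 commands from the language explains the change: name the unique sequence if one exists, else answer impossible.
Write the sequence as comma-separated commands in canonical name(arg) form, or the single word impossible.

turn(right), move(1), turn(right)

key: position moved to (2,6) AND the heading swung to W — translation plus rotation needed
initial: x=2 y=7 heading=right
step 1 (turn(right)): x=2 y=7 heading=down
step 2 (move(1)): x=2 y=6 heading=down
step 3 (turn(right)): x=2 y=6 heading=left
all 125 alternatives checked — unique.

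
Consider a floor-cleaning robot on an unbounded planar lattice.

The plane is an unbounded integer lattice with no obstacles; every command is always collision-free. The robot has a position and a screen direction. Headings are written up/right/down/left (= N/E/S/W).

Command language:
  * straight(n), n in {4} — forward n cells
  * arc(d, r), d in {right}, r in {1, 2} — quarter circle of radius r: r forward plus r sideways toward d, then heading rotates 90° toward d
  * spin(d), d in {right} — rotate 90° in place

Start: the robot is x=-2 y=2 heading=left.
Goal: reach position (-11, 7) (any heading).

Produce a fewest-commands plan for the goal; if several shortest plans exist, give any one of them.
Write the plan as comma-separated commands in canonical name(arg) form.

straight(4), straight(4), arc(right, 1), straight(4)

t0: x=-2 y=2 heading=left
[1] after straight(4): x=-6 y=2 heading=left
[2] after straight(4): x=-10 y=2 heading=left
[3] after arc(right, 1): x=-11 y=3 heading=up
[4] after straight(4): x=-11 y=7 heading=up
nothing shorter than 4 reaches the goal.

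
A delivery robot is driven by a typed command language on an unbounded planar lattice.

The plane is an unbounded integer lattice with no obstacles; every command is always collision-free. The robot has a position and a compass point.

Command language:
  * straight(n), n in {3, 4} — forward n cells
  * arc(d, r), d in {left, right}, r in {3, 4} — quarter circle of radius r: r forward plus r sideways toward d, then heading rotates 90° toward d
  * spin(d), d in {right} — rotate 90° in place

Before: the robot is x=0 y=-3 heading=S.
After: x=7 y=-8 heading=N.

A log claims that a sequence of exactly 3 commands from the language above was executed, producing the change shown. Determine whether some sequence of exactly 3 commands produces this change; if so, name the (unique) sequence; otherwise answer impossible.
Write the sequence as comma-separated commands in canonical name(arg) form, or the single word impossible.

key: position moved to (7,-8) AND the heading swung to N — translation plus rotation needed
start: x=0 y=-3 heading=S
[1] after straight(4): x=0 y=-7 heading=S
[2] after arc(left, 4): x=4 y=-11 heading=E
[3] after arc(left, 3): x=7 y=-8 heading=N
no rival 3-sequence matches.

straight(4), arc(left, 4), arc(left, 3)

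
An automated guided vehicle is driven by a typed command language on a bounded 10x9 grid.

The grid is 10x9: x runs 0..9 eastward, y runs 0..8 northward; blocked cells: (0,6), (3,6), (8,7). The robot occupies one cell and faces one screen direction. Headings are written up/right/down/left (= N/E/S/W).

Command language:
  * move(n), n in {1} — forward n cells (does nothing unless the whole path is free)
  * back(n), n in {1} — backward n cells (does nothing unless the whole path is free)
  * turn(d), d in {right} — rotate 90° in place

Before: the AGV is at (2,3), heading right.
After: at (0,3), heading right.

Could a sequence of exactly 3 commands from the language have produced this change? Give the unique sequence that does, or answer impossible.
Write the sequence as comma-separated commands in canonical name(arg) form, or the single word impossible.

key: still facing E at the end — nothing in the sequence rotates
begin: at (2,3), heading right
t=1 back(1) ⇒ at (1,3), heading right
t=2 back(1) ⇒ at (0,3), heading right
t=3 back(1) ⇒ at (0,3), heading right
no other 3-command option fits: unique.

back(1), back(1), back(1)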